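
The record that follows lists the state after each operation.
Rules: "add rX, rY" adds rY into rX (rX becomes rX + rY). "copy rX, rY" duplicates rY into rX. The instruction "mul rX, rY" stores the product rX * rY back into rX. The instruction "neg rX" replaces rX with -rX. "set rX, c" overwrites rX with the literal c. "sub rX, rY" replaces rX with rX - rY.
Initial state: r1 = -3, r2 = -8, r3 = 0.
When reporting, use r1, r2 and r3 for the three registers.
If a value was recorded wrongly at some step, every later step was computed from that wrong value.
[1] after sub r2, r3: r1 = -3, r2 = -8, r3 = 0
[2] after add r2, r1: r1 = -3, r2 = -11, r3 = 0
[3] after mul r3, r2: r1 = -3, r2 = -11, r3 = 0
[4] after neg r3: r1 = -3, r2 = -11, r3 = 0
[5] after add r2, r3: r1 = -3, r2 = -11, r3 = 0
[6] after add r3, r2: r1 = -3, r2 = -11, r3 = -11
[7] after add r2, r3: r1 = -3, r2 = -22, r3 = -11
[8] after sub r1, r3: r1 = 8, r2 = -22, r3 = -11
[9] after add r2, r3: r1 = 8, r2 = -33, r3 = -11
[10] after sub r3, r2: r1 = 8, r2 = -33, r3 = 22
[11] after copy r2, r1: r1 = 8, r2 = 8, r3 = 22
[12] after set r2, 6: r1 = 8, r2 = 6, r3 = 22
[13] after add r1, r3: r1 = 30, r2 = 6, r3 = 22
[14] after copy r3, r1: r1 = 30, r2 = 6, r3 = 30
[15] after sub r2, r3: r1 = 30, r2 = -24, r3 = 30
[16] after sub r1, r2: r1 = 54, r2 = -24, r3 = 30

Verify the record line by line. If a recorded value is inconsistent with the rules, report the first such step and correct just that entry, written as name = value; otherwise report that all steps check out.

no error

1. r2 = -8 - 0 = -8 (verified)
2. r2 = -8 + -3 = -11 (matches)
3. r3 = 0 * -11 = 0 (agrees with the record)
4. r3 = -(0) = 0 (confirmed correct)
5. r2 = -11 + 0 = -11 (consistent with the record)
6. r3 = 0 + -11 = -11 (same as recorded)
7. r2 = -11 + -11 = -22 (verified)
8. r1 = -3 - -11 = 8 (checks out)
9. r2 = -22 + -11 = -33 (no discrepancy)
10. r3 = -11 - -33 = 22 (verified)
11. r2 = 8 (matches)
12. r2 = 6 (agrees with the record)
13. r1 = 8 + 22 = 30 (exactly as logged)
14. r3 = 30 (exactly as logged)
15. r2 = 6 - 30 = -24 (exactly as logged)
16. r1 = 30 - -24 = 54 (agrees with the record)
Every step is consistent.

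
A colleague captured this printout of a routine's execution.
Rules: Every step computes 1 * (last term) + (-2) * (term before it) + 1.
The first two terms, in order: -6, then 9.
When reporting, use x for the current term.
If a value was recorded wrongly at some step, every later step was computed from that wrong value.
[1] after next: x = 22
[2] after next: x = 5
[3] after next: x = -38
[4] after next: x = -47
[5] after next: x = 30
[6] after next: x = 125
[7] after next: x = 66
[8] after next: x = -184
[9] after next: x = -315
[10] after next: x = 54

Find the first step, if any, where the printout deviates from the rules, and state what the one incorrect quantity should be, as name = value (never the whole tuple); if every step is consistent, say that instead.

Recomputing the run from the initial state:
step 1: x = 22
step 2: x = 5
step 3: x = -38
step 4: x = -47
step 5: x = 30
step 6: x = 125
step 7: x = 66
step 8: x = -183
step 9: x = -314
step 10: x = 53
The first disagreement with the printout is at step 8, where the value should be x = -183.

step 8, x = -183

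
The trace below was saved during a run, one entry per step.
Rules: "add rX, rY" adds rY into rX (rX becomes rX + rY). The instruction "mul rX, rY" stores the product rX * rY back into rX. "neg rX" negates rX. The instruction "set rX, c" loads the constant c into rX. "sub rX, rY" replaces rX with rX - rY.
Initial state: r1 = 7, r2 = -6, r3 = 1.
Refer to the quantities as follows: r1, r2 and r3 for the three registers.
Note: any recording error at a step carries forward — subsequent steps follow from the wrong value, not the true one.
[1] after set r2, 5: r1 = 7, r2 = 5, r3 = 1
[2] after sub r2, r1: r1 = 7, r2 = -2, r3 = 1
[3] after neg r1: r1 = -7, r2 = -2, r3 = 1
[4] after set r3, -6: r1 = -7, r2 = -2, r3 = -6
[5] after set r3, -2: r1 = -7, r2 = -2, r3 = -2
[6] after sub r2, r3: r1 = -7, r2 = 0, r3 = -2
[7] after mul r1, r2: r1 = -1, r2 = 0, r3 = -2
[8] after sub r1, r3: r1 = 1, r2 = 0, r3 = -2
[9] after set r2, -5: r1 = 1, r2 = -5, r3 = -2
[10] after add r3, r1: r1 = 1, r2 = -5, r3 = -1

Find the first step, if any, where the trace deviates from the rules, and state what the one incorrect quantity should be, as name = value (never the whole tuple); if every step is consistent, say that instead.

step 7, r1 = 0

Recomputing the run from the initial state:
step 1: r1 = 7, r2 = 5, r3 = 1
step 2: r1 = 7, r2 = -2, r3 = 1
step 3: r1 = -7, r2 = -2, r3 = 1
step 4: r1 = -7, r2 = -2, r3 = -6
step 5: r1 = -7, r2 = -2, r3 = -2
step 6: r1 = -7, r2 = 0, r3 = -2
step 7: r1 = 0, r2 = 0, r3 = -2
step 8: r1 = 2, r2 = 0, r3 = -2
step 9: r1 = 2, r2 = -5, r3 = -2
step 10: r1 = 2, r2 = -5, r3 = 0
The first disagreement with the trace is at step 7, where the value should be r1 = 0.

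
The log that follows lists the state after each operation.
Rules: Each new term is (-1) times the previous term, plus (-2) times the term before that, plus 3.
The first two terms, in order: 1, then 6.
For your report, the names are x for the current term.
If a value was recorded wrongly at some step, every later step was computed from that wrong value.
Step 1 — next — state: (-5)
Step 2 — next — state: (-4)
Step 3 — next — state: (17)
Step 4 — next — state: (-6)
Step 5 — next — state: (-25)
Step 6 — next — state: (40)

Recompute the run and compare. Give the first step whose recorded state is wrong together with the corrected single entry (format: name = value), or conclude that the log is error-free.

1. x = -1*(6) + (-2)*(1) + (3) = -5 (no discrepancy)
2. x = -1*(-5) + (-2)*(6) + (3) = -4 (same as recorded)
3. x = -1*(-4) + (-2)*(-5) + (3) = 17 (confirmed correct)
4. x = -1*(17) + (-2)*(-4) + (3) = -6 (in agreement)
5. x = -1*(-6) + (-2)*(17) + (3) = -25 (no discrepancy)
6. x = -1*(-25) + (-2)*(-6) + (3) = 40 (verified)
All steps check out; nothing to correct.

no error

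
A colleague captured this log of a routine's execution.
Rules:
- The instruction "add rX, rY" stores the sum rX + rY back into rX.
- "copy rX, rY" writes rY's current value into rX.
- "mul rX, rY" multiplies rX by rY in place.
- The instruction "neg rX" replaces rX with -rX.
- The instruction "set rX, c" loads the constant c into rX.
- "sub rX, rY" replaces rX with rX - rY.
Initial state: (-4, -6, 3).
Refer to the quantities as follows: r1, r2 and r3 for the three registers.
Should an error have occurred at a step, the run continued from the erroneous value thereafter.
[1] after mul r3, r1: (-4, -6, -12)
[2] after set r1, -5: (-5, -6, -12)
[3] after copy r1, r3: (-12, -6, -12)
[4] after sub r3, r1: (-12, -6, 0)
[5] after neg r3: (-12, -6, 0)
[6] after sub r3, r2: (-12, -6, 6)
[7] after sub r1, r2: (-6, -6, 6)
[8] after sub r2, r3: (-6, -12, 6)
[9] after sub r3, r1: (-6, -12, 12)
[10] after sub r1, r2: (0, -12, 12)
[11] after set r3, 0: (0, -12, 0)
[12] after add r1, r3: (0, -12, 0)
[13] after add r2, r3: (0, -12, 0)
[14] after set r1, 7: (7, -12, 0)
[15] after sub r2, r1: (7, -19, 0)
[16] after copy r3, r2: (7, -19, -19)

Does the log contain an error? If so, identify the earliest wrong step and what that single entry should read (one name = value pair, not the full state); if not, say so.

Step 1: r3 = 3 * -4 = -12 — exactly as logged.
Step 2: r1 = -5 — in agreement.
Step 3: r1 = -12 — same as recorded.
Step 4: r3 = -12 - -12 = 0 — confirmed correct.
Step 5: r3 = -(0) = 0 — agrees with the log.
Step 6: r3 = 0 - -6 = 6 — exactly as logged.
Step 7: r1 = -12 - -6 = -6 — same as recorded.
Step 8: r2 = -6 - 6 = -12 — in agreement.
Step 9: r3 = 6 - -6 = 12 — exactly as logged.
Step 10: r1 = -6 - -12 = 6 — first mismatch against the log.
First deviation found at step 10; the corrected entry is r1 = 6.

step 10, r1 = 6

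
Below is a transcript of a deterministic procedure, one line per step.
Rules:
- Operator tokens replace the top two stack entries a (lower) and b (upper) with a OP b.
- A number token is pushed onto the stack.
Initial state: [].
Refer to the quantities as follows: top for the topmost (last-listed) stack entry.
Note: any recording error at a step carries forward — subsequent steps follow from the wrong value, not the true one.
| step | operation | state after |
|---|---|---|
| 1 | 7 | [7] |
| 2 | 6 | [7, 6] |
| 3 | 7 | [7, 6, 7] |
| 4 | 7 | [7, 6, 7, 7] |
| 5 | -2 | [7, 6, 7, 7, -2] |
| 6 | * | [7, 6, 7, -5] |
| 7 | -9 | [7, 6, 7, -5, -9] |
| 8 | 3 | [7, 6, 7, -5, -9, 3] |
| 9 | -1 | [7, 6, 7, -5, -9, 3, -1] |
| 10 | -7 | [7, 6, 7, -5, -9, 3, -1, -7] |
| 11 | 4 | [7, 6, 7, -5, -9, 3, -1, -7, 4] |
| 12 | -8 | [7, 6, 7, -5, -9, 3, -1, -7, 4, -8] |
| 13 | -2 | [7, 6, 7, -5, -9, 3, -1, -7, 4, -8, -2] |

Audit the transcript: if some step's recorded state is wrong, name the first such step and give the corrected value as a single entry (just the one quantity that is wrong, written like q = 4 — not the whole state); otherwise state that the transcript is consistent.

step 6, top = -14

Recomputing the run from the initial state:
step 1: [7]
step 2: [7, 6]
step 3: [7, 6, 7]
step 4: [7, 6, 7, 7]
step 5: [7, 6, 7, 7, -2]
step 6: [7, 6, 7, -14]
step 7: [7, 6, 7, -14, -9]
step 8: [7, 6, 7, -14, -9, 3]
step 9: [7, 6, 7, -14, -9, 3, -1]
step 10: [7, 6, 7, -14, -9, 3, -1, -7]
step 11: [7, 6, 7, -14, -9, 3, -1, -7, 4]
step 12: [7, 6, 7, -14, -9, 3, -1, -7, 4, -8]
step 13: [7, 6, 7, -14, -9, 3, -1, -7, 4, -8, -2]
The first disagreement with the transcript is at step 6, where the value should be top = -14.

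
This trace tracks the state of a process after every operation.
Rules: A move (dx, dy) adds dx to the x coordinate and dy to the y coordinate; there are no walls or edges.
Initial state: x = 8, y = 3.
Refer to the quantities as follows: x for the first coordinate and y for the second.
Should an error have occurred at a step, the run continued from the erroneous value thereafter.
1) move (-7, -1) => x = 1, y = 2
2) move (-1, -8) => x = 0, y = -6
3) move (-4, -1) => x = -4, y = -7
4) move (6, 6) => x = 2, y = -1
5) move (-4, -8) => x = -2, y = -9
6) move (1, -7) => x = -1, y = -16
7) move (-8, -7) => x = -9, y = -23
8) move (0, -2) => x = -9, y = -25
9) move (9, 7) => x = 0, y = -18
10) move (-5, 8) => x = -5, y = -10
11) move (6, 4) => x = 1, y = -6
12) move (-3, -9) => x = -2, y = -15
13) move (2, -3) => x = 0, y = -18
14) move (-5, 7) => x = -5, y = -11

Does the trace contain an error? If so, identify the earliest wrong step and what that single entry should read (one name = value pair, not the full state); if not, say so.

no error

Step 1: x = 8 + (-7) = 1, y = 3 + (-1) = 2 — consistent with the trace.
Step 2: x = 1 + (-1) = 0, y = 2 + (-8) = -6 — no discrepancy.
Step 3: x = 0 + (-4) = -4, y = -6 + (-1) = -7 — verified.
Step 4: x = -4 + (6) = 2, y = -7 + (6) = -1 — matches.
Step 5: x = 2 + (-4) = -2, y = -1 + (-8) = -9 — in agreement.
Step 6: x = -2 + (1) = -1, y = -9 + (-7) = -16 — in agreement.
Step 7: x = -1 + (-8) = -9, y = -16 + (-7) = -23 — consistent with the trace.
Step 8: x = -9 + (0) = -9, y = -23 + (-2) = -25 — verified.
Step 9: x = -9 + (9) = 0, y = -25 + (7) = -18 — same as recorded.
Step 10: x = 0 + (-5) = -5, y = -18 + (8) = -10 — confirmed correct.
Step 11: x = -5 + (6) = 1, y = -10 + (4) = -6 — confirmed correct.
Step 12: x = 1 + (-3) = -2, y = -6 + (-9) = -15 — matches.
Step 13: x = -2 + (2) = 0, y = -15 + (-3) = -18 — no discrepancy.
Step 14: x = 0 + (-5) = -5, y = -18 + (7) = -11 — consistent with the trace.
The recomputation confirms every line.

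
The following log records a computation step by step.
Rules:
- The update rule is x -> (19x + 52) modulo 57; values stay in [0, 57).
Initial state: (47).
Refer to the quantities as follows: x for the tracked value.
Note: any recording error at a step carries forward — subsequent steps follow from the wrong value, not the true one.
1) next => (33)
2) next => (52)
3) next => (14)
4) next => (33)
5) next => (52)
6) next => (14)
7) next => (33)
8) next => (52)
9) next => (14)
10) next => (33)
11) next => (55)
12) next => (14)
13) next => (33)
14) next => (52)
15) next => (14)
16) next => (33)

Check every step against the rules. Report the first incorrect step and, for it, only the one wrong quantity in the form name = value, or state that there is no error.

Recomputing the run from the initial state:
step 1: x = 33
step 2: x = 52
step 3: x = 14
step 4: x = 33
step 5: x = 52
step 6: x = 14
step 7: x = 33
step 8: x = 52
step 9: x = 14
step 10: x = 33
step 11: x = 52
step 12: x = 14
step 13: x = 33
step 14: x = 52
step 15: x = 14
step 16: x = 33
The first disagreement with the log is at step 11, where the value should be x = 52.

step 11, x = 52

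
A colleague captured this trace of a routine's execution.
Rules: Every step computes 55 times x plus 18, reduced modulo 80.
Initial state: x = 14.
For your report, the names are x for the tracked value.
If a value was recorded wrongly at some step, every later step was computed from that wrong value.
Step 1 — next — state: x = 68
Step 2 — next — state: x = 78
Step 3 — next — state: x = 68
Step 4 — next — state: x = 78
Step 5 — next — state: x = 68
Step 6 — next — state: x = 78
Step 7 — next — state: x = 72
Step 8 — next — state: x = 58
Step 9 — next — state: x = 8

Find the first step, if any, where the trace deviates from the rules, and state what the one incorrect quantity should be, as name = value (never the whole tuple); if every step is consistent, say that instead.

step 7, x = 68

Recomputing the run from the initial state:
step 1: x = 68
step 2: x = 78
step 3: x = 68
step 4: x = 78
step 5: x = 68
step 6: x = 78
step 7: x = 68
step 8: x = 78
step 9: x = 68
The first disagreement with the trace is at step 7, where the value should be x = 68.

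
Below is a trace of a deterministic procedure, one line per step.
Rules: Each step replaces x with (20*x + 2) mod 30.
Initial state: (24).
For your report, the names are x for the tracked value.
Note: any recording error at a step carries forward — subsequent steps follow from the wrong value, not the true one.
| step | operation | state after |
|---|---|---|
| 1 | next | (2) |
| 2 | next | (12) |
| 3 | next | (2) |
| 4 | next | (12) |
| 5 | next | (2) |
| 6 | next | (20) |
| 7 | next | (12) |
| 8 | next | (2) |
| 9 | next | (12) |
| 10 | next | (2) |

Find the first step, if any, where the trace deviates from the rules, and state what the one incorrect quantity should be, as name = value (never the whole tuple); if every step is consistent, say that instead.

step 6, x = 12

1. x = (20*24 + 2) mod 30 = 2 (same as recorded)
2. x = (20*2 + 2) mod 30 = 12 (checks out)
3. x = (20*12 + 2) mod 30 = 2 (same as recorded)
4. x = (20*2 + 2) mod 30 = 12 (in agreement)
5. x = (20*12 + 2) mod 30 = 2 (confirmed correct)
6. x = (20*2 + 2) mod 30 = 12 (not what was recorded)
Conclusion: step 6 carries the first error; the entry should be x = 12.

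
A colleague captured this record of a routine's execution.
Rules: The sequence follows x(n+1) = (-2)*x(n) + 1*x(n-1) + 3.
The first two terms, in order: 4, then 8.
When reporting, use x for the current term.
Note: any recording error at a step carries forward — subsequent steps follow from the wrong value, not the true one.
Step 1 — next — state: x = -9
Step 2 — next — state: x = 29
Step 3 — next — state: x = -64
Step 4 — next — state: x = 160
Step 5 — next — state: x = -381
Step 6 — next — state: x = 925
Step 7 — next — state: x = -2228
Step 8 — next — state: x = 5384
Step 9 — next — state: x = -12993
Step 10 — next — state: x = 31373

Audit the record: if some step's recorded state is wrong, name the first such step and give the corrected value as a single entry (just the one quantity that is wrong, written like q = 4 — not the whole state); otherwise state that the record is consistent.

1. x = -2*(8) + (1)*(4) + (3) = -9 (matches)
2. x = -2*(-9) + (1)*(8) + (3) = 29 (checks out)
3. x = -2*(29) + (1)*(-9) + (3) = -64 (same as recorded)
4. x = -2*(-64) + (1)*(29) + (3) = 160 (matches)
5. x = -2*(160) + (1)*(-64) + (3) = -381 (verified)
6. x = -2*(-381) + (1)*(160) + (3) = 925 (in agreement)
7. x = -2*(925) + (1)*(-381) + (3) = -2228 (in agreement)
8. x = -2*(-2228) + (1)*(925) + (3) = 5384 (verified)
9. x = -2*(5384) + (1)*(-2228) + (3) = -12993 (no discrepancy)
10. x = -2*(-12993) + (1)*(5384) + (3) = 31373 (consistent with the record)
All steps check out; nothing to correct.

no error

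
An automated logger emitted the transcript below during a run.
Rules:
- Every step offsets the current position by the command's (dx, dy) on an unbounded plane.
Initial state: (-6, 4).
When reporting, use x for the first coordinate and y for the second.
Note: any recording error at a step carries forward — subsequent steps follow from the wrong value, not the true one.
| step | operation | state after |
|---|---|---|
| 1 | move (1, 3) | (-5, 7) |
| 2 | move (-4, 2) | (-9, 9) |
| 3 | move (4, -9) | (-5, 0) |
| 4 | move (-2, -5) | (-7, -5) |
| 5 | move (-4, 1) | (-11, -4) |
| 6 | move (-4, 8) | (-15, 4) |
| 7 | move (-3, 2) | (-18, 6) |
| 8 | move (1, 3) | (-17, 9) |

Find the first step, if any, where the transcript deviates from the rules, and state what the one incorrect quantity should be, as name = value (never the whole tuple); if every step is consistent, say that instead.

Recomputing the run from the initial state:
step 1: x = -5, y = 7
step 2: x = -9, y = 9
step 3: x = -5, y = 0
step 4: x = -7, y = -5
step 5: x = -11, y = -4
step 6: x = -15, y = 4
step 7: x = -18, y = 6
step 8: x = -17, y = 9
This matches the transcript at every step.

no error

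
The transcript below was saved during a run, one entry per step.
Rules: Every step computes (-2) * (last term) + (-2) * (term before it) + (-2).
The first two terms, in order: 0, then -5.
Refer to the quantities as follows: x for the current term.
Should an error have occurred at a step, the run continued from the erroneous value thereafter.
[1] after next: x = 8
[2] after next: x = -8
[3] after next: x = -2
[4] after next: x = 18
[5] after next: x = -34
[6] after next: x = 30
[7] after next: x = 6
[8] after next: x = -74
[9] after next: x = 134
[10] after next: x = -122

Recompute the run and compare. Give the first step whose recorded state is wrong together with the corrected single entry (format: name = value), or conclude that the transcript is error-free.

Recomputing the run from the initial state:
step 1: x = 8
step 2: x = -8
step 3: x = -2
step 4: x = 18
step 5: x = -34
step 6: x = 30
step 7: x = 6
step 8: x = -74
step 9: x = 134
step 10: x = -122
This matches the transcript at every step.

no error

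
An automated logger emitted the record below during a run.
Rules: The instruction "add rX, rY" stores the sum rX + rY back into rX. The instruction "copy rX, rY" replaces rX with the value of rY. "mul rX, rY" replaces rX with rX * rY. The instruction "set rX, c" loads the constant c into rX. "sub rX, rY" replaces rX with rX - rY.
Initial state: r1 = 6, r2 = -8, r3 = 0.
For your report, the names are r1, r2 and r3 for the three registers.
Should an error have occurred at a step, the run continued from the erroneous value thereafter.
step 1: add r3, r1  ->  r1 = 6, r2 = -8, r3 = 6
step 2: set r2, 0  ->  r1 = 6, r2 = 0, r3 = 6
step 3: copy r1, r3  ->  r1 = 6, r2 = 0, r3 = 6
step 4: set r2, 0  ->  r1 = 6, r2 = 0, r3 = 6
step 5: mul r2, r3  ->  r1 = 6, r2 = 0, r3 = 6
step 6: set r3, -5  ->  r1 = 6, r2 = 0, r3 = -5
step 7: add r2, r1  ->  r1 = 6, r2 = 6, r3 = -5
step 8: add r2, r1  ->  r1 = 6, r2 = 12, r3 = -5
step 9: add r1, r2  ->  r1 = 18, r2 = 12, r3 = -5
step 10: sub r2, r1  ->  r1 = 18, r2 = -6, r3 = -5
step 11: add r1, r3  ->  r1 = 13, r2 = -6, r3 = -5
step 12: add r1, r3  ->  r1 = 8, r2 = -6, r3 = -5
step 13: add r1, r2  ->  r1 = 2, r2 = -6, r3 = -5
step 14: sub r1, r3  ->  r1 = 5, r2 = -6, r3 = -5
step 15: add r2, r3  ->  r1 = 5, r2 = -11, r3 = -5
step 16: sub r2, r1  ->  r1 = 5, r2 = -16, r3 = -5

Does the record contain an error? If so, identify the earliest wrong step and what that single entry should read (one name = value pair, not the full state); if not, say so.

step 14, r1 = 7

step 1: r3 = 0 + 6 = 6 -> checks out
step 2: r2 = 0 -> matches
step 3: r1 = 6 -> checks out
step 4: r2 = 0 -> exactly as logged
step 5: r2 = 0 * 6 = 0 -> exactly as logged
step 6: r3 = -5 -> in agreement
step 7: r2 = 0 + 6 = 6 -> verified
step 8: r2 = 6 + 6 = 12 -> consistent with the record
step 9: r1 = 6 + 12 = 18 -> consistent with the record
step 10: r2 = 12 - 18 = -6 -> exactly as logged
step 11: r1 = 18 + -5 = 13 -> confirmed correct
step 12: r1 = 13 + -5 = 8 -> confirmed correct
step 13: r1 = 8 + -6 = 2 -> consistent with the record
step 14: r1 = 2 - -5 = 7 -> the recorded entry deviates here
First deviation found at step 14; the corrected entry is r1 = 7.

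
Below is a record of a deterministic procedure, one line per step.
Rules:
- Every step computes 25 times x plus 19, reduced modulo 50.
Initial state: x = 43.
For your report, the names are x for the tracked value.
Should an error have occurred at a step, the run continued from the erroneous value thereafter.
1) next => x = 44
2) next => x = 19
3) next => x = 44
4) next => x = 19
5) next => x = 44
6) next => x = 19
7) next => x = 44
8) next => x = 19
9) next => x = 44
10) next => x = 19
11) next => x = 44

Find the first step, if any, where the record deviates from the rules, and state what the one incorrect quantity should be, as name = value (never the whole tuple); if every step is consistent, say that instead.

Recomputing the run from the initial state:
step 1: x = 44
step 2: x = 19
step 3: x = 44
step 4: x = 19
step 5: x = 44
step 6: x = 19
step 7: x = 44
step 8: x = 19
step 9: x = 44
step 10: x = 19
step 11: x = 44
This matches the record at every step.

no error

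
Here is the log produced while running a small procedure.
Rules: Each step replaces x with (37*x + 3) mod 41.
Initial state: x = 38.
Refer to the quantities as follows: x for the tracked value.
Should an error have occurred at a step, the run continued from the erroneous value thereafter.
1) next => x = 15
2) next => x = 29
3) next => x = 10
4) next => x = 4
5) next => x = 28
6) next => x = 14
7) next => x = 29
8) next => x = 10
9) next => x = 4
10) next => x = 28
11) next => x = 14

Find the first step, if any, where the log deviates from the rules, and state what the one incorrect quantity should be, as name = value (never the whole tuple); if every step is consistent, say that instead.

Recomputing the run from the initial state:
step 1: x = 15
step 2: x = 25
step 3: x = 26
step 4: x = 22
step 5: x = 38
step 6: x = 15
step 7: x = 25
step 8: x = 26
step 9: x = 22
step 10: x = 38
step 11: x = 15
The first disagreement with the log is at step 2, where the value should be x = 25.

step 2, x = 25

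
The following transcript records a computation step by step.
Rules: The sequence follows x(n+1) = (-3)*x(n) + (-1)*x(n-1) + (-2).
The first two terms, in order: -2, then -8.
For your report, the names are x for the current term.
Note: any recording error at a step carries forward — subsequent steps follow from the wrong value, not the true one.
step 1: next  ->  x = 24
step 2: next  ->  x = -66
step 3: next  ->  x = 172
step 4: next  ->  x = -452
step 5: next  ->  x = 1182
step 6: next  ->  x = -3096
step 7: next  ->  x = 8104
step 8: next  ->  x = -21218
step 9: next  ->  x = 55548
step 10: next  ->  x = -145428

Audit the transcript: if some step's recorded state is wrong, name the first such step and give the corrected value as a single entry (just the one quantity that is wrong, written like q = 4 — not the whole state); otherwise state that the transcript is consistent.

no error

step 1: x = -3*(-8) + (-1)*(-2) + (-2) = 24 -> confirmed correct
step 2: x = -3*(24) + (-1)*(-8) + (-2) = -66 -> matches
step 3: x = -3*(-66) + (-1)*(24) + (-2) = 172 -> verified
step 4: x = -3*(172) + (-1)*(-66) + (-2) = -452 -> verified
step 5: x = -3*(-452) + (-1)*(172) + (-2) = 1182 -> in agreement
step 6: x = -3*(1182) + (-1)*(-452) + (-2) = -3096 -> exactly as logged
step 7: x = -3*(-3096) + (-1)*(1182) + (-2) = 8104 -> confirmed correct
step 8: x = -3*(8104) + (-1)*(-3096) + (-2) = -21218 -> agrees with the transcript
step 9: x = -3*(-21218) + (-1)*(8104) + (-2) = 55548 -> agrees with the transcript
step 10: x = -3*(55548) + (-1)*(-21218) + (-2) = -145428 -> consistent with the transcript
Every step is consistent.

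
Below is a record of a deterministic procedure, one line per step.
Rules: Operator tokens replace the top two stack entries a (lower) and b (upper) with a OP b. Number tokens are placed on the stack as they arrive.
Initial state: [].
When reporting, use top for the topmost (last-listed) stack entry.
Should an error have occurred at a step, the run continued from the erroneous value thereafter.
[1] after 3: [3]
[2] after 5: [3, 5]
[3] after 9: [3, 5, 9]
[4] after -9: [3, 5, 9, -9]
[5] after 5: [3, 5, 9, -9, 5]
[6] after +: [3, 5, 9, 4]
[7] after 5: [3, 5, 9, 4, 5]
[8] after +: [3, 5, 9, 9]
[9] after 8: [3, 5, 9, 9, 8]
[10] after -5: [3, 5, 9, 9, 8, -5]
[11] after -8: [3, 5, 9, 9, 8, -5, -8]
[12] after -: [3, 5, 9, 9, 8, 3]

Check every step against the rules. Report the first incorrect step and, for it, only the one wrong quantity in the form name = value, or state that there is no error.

step 6, top = -4

Recomputing the run from the initial state:
step 1: [3]
step 2: [3, 5]
step 3: [3, 5, 9]
step 4: [3, 5, 9, -9]
step 5: [3, 5, 9, -9, 5]
step 6: [3, 5, 9, -4]
step 7: [3, 5, 9, -4, 5]
step 8: [3, 5, 9, 1]
step 9: [3, 5, 9, 1, 8]
step 10: [3, 5, 9, 1, 8, -5]
step 11: [3, 5, 9, 1, 8, -5, -8]
step 12: [3, 5, 9, 1, 8, 3]
The first disagreement with the record is at step 6, where the value should be top = -4.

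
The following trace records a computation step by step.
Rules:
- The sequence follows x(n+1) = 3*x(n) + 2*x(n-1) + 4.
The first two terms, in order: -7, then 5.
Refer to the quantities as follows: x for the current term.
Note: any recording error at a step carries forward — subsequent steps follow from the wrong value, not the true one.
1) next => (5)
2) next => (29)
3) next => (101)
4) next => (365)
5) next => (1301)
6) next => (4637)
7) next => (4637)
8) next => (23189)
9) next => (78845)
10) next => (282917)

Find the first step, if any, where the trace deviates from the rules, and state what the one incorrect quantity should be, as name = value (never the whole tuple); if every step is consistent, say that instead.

Recomputing the run from the initial state:
step 1: x = 5
step 2: x = 29
step 3: x = 101
step 4: x = 365
step 5: x = 1301
step 6: x = 4637
step 7: x = 16517
step 8: x = 58829
step 9: x = 209525
step 10: x = 746237
The first disagreement with the trace is at step 7, where the value should be x = 16517.

step 7, x = 16517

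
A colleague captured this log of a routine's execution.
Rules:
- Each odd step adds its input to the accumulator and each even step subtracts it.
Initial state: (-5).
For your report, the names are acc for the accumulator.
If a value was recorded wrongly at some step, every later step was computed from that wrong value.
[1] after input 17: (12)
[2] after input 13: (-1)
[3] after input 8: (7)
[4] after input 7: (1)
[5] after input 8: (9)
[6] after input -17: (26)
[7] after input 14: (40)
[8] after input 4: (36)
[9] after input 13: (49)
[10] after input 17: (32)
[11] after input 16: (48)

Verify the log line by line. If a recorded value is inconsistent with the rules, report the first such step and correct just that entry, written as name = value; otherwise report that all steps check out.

step 4, acc = 0

1. acc = -5 + 17 = 12 (no discrepancy)
2. acc = 12 - 13 = -1 (same as recorded)
3. acc = -1 + 8 = 7 (verified)
4. acc = 7 - 7 = 0 (the recorded entry deviates here)
The audit stops at step 4: the recorded entry is wrong and should be acc = 0.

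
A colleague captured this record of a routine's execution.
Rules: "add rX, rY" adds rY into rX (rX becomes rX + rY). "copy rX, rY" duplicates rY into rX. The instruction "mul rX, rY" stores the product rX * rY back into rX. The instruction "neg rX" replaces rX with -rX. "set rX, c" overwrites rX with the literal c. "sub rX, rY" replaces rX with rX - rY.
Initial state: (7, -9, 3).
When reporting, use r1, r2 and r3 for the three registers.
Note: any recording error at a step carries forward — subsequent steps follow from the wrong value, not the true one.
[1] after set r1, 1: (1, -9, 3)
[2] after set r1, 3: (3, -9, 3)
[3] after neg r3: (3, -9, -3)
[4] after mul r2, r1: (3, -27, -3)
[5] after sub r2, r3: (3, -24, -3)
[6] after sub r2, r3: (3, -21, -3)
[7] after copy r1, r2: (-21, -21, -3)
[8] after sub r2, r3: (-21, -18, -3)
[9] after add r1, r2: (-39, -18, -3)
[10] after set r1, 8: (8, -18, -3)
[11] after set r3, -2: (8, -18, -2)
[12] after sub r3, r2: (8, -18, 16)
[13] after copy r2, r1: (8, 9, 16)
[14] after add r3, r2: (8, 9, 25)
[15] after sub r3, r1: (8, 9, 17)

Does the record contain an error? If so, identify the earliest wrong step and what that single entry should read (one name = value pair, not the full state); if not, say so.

Recomputing the run from the initial state:
step 1: r1 = 1, r2 = -9, r3 = 3
step 2: r1 = 3, r2 = -9, r3 = 3
step 3: r1 = 3, r2 = -9, r3 = -3
step 4: r1 = 3, r2 = -27, r3 = -3
step 5: r1 = 3, r2 = -24, r3 = -3
step 6: r1 = 3, r2 = -21, r3 = -3
step 7: r1 = -21, r2 = -21, r3 = -3
step 8: r1 = -21, r2 = -18, r3 = -3
step 9: r1 = -39, r2 = -18, r3 = -3
step 10: r1 = 8, r2 = -18, r3 = -3
step 11: r1 = 8, r2 = -18, r3 = -2
step 12: r1 = 8, r2 = -18, r3 = 16
step 13: r1 = 8, r2 = 8, r3 = 16
step 14: r1 = 8, r2 = 8, r3 = 24
step 15: r1 = 8, r2 = 8, r3 = 16
The first disagreement with the record is at step 13, where the value should be r2 = 8.

step 13, r2 = 8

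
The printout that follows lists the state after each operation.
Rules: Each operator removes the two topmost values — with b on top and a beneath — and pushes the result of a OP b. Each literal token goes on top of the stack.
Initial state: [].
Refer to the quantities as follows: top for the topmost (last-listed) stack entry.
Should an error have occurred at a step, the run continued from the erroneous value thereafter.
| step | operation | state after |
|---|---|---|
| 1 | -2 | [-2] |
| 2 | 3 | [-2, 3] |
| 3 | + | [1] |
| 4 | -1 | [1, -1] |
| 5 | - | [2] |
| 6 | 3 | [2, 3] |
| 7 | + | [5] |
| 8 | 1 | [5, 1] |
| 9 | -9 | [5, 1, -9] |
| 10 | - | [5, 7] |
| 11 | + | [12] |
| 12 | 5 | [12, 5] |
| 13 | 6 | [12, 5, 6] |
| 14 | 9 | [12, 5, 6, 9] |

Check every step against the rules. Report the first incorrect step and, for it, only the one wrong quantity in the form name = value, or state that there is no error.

step 10, top = 10

step 1: push -2: top = -2 -> agrees with the printout
step 2: push 3: top = 3 -> consistent with the printout
step 3: -2 + 3 = 1 -> in agreement
step 4: push -1: top = -1 -> verified
step 5: 1 - -1 = 2 -> consistent with the printout
step 6: push 3: top = 3 -> in agreement
step 7: 2 + 3 = 5 -> same as recorded
step 8: push 1: top = 1 -> consistent with the printout
step 9: push -9: top = -9 -> matches
step 10: 1 - -9 = 10 -> the recorded entry deviates here
Step 10 is the first one off; corrected, top = 10.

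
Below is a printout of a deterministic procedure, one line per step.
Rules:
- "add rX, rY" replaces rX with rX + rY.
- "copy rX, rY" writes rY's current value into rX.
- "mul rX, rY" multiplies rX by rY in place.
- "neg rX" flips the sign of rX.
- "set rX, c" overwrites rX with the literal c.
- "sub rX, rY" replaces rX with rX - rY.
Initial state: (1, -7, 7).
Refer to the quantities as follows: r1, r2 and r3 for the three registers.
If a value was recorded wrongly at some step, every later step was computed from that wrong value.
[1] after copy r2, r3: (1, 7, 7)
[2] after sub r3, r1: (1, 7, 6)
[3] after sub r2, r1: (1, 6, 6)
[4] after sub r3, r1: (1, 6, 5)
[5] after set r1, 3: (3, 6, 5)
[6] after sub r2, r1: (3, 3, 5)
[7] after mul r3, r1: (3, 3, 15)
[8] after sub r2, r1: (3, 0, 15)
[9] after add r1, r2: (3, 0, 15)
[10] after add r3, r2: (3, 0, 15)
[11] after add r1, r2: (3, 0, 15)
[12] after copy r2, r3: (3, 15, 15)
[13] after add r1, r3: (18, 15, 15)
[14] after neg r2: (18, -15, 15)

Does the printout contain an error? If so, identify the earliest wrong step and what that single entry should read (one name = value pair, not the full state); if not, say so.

no error

1. r2 = 7 (no discrepancy)
2. r3 = 7 - 1 = 6 (same as recorded)
3. r2 = 7 - 1 = 6 (agrees with the printout)
4. r3 = 6 - 1 = 5 (no discrepancy)
5. r1 = 3 (in agreement)
6. r2 = 6 - 3 = 3 (in agreement)
7. r3 = 5 * 3 = 15 (consistent with the printout)
8. r2 = 3 - 3 = 0 (agrees with the printout)
9. r1 = 3 + 0 = 3 (exactly as logged)
10. r3 = 15 + 0 = 15 (matches)
11. r1 = 3 + 0 = 3 (confirmed correct)
12. r2 = 15 (in agreement)
13. r1 = 3 + 15 = 18 (consistent with the printout)
14. r2 = -(15) = -15 (agrees with the printout)
The whole run recomputes cleanly — no discrepancies.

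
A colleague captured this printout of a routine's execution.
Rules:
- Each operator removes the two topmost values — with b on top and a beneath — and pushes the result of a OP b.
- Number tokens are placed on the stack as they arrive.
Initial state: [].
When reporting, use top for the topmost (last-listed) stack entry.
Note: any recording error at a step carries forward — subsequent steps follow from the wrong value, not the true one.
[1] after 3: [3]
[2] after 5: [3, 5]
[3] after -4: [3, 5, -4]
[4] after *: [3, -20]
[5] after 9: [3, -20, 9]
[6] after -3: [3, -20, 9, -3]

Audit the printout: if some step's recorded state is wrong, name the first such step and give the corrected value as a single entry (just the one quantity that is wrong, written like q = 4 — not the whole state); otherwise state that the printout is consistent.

1. push 3: top = 3 (verified)
2. push 5: top = 5 (in agreement)
3. push -4: top = -4 (checks out)
4. 5 * -4 = -20 (in agreement)
5. push 9: top = 9 (same as recorded)
6. push -3: top = -3 (agrees with the printout)
No step deviates from the rules.

no error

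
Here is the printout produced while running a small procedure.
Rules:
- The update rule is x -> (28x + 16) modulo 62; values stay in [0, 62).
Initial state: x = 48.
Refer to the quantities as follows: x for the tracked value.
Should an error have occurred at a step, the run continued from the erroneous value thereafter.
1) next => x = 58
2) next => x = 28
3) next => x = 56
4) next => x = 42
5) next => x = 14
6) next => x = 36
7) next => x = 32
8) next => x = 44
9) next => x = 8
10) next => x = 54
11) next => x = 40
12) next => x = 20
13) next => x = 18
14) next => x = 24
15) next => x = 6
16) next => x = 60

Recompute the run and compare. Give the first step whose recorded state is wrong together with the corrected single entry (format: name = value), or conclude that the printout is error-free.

step 4, x = 34

Recomputing the run from the initial state:
step 1: x = 58
step 2: x = 28
step 3: x = 56
step 4: x = 34
step 5: x = 38
step 6: x = 26
step 7: x = 0
step 8: x = 16
step 9: x = 30
step 10: x = 50
step 11: x = 52
step 12: x = 46
step 13: x = 2
step 14: x = 10
step 15: x = 48
step 16: x = 58
The first disagreement with the printout is at step 4, where the value should be x = 34.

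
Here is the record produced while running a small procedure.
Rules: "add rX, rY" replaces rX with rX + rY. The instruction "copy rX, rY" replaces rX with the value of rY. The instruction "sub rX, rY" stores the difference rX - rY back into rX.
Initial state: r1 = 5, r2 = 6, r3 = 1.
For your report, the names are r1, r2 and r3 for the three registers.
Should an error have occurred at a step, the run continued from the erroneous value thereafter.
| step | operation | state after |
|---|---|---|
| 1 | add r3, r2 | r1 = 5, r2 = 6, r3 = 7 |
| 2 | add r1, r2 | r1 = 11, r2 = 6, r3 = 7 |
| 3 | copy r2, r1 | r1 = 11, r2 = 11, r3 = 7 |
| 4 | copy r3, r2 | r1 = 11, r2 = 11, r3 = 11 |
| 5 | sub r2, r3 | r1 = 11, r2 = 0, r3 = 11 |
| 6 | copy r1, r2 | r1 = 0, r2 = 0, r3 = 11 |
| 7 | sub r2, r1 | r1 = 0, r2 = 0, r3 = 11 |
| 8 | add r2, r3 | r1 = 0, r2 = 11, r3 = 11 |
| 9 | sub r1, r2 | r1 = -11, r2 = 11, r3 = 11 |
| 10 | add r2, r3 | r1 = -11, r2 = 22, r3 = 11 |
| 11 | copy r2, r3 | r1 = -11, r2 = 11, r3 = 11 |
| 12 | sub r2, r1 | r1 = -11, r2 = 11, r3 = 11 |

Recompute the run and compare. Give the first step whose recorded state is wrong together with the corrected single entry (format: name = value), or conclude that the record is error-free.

step 1: r3 = 1 + 6 = 7 -> confirmed correct
step 2: r1 = 5 + 6 = 11 -> checks out
step 3: r2 = 11 -> matches
step 4: r3 = 11 -> same as recorded
step 5: r2 = 11 - 11 = 0 -> exactly as logged
step 6: r1 = 0 -> exactly as logged
step 7: r2 = 0 - 0 = 0 -> consistent with the record
step 8: r2 = 0 + 11 = 11 -> consistent with the record
step 9: r1 = 0 - 11 = -11 -> matches
step 10: r2 = 11 + 11 = 22 -> exactly as logged
step 11: r2 = 11 -> no discrepancy
step 12: r2 = 11 - -11 = 22 -> first mismatch against the record
So the first discrepancy is step 12, where the right value is r2 = 22.

step 12, r2 = 22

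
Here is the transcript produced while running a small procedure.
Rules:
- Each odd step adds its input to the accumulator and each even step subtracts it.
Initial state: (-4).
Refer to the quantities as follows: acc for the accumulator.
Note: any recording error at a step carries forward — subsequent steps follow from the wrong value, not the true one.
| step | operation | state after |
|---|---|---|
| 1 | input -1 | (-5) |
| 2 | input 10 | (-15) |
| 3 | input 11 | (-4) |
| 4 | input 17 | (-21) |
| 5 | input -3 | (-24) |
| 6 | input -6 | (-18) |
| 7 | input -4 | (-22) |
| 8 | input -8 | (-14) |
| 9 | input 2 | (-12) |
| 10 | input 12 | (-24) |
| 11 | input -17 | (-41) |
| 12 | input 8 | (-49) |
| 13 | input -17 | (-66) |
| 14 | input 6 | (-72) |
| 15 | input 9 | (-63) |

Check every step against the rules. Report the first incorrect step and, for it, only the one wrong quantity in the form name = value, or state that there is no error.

no error

Recomputing the run from the initial state:
step 1: acc = -5
step 2: acc = -15
step 3: acc = -4
step 4: acc = -21
step 5: acc = -24
step 6: acc = -18
step 7: acc = -22
step 8: acc = -14
step 9: acc = -12
step 10: acc = -24
step 11: acc = -41
step 12: acc = -49
step 13: acc = -66
step 14: acc = -72
step 15: acc = -63
This matches the transcript at every step.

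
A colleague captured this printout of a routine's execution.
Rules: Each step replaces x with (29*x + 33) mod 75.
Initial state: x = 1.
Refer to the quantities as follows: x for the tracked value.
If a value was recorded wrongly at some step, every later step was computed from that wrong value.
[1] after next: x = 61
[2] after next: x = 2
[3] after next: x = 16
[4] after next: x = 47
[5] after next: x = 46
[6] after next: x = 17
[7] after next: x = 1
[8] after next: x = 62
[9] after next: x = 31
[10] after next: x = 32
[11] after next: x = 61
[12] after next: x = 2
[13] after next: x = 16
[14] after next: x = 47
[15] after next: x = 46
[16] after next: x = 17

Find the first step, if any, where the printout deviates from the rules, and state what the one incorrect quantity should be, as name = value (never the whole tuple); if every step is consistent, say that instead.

step 1, x = 62

1. x = (29*1 + 33) mod 75 = 62 (this is not what the printout shows)
The earliest wrong entry is at step 1: it should read x = 62.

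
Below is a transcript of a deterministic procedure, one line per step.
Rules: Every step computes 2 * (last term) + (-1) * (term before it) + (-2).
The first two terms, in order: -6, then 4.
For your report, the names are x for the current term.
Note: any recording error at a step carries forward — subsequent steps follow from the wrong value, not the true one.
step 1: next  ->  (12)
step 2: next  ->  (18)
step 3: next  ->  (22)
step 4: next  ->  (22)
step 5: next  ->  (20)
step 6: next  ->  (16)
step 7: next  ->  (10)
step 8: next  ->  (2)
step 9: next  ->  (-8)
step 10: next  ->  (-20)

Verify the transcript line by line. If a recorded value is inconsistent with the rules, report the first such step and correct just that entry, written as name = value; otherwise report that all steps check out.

step 4, x = 24

step 1: x = 2*(4) + (-1)*(-6) + (-2) = 12 -> same as recorded
step 2: x = 2*(12) + (-1)*(4) + (-2) = 18 -> agrees with the transcript
step 3: x = 2*(18) + (-1)*(12) + (-2) = 22 -> exactly as logged
step 4: x = 2*(22) + (-1)*(18) + (-2) = 24 -> the transcript has a different value
First deviation found at step 4; the corrected entry is x = 24.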